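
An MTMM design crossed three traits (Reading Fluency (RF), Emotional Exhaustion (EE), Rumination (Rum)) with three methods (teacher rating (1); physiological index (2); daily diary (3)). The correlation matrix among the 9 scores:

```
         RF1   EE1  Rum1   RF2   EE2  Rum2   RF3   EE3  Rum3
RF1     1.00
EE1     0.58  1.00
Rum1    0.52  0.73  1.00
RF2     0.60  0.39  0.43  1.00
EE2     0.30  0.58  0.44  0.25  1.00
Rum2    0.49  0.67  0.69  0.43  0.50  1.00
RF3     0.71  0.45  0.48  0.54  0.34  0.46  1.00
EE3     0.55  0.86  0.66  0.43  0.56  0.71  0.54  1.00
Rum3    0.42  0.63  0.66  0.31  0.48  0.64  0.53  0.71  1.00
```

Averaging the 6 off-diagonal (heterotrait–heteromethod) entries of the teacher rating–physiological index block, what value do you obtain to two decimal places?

0.45

HTHM values (method 1 × method 2): 0.30, 0.49, 0.39, 0.67, 0.43, 0.44; mean = 2.72/6 = 0.45.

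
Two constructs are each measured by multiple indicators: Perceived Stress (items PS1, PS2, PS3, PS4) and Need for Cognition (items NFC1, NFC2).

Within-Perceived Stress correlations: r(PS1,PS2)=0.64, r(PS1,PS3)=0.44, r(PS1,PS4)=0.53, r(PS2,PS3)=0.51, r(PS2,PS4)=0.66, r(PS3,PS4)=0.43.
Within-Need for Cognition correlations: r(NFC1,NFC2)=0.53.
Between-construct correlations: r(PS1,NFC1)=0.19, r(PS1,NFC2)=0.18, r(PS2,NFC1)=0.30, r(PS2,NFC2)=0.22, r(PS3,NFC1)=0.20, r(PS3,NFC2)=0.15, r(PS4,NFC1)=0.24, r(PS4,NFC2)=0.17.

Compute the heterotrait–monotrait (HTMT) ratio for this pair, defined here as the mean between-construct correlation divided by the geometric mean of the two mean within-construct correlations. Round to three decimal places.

0.387

Mean heterotrait r = 1.65/8 = 0.2063.
Mean within-PS = 3.21/6 = 0.5350; mean within-NFC = 0.53/1 = 0.5300.
Geometric mean = √(0.5350 × 0.5300) = 0.5325.
HTMT = 0.2063 / 0.5325 = 0.387.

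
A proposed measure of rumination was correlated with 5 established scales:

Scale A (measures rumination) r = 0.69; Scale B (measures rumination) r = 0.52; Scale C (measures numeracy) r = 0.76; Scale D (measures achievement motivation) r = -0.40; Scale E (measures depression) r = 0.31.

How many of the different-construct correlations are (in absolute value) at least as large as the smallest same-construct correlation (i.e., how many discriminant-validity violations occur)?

Convergent (same construct = rumination): Scale A, Scale B.
Smallest convergent = 0.52. Discriminant |r|: 0.76, 0.40, 0.31; count ≥ 0.52 → 1.

1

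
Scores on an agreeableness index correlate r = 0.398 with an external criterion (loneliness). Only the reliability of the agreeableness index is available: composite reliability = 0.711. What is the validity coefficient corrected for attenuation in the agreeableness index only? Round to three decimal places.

0.472

Single correction: r_c = r_obs / √r_xx = 0.398 / √0.711 = 0.398 / 0.8432 ≈ 0.472.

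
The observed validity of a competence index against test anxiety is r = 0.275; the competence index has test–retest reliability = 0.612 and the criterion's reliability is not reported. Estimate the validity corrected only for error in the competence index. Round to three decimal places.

0.352

Single correction: r_c = r_obs / √r_xx = 0.275 / √0.612 = 0.275 / 0.7823 ≈ 0.352.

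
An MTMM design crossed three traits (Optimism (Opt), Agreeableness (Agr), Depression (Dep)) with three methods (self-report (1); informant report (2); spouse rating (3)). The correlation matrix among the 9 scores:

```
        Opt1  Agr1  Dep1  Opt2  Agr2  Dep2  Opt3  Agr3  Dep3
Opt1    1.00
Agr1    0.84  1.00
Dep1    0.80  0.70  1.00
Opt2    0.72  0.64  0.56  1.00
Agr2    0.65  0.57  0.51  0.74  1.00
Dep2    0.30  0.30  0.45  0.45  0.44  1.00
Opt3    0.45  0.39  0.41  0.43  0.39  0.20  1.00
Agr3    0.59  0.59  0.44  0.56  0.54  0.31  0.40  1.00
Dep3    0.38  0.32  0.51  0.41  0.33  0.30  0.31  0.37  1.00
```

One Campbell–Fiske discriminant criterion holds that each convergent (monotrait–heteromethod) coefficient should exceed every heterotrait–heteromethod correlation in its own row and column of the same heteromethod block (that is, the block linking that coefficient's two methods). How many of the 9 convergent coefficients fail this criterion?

Each convergent coefficient versus the relevant comparison correlations:
Opt (methods 1·2): 0.72 vs {0.65, 0.64, 0.30, 0.56} → pass.
Opt (methods 1·3): 0.45 vs {0.59, 0.39, 0.38, 0.41} → fail.
Opt (methods 2·3): 0.43 vs {0.56, 0.39, 0.41, 0.20} → fail.
Agr (methods 1·2): 0.57 vs {0.64, 0.65, 0.30, 0.51} → fail.
Agr (methods 1·3): 0.59 vs {0.39, 0.59, 0.32, 0.44} → fail.
Agr (methods 2·3): 0.54 vs {0.39, 0.56, 0.33, 0.31} → fail.
Dep (methods 1·2): 0.45 vs {0.56, 0.30, 0.51, 0.30} → fail.
Dep (methods 1·3): 0.51 vs {0.41, 0.38, 0.44, 0.32} → pass.
Dep (methods 2·3): 0.30 vs {0.20, 0.41, 0.31, 0.33} → fail.
7 of 9 fail.

7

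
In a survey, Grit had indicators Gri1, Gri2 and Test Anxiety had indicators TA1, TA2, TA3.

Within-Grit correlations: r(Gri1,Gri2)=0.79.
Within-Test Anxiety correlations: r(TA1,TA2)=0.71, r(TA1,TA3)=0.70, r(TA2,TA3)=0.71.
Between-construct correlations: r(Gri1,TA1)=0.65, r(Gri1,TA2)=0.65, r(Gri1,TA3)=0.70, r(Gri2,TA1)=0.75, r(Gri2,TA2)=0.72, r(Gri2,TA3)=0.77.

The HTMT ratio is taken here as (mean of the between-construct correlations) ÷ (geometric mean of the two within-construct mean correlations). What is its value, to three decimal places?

Mean between = 4.24/6 = 0.7067.
Mean within-Gri = 0.79/1 = 0.7900; mean within-TA = 2.12/3 = 0.7067.
Geometric mean = √(0.7900 × 0.7067) = 0.7472.
HTMT = 0.7067 / 0.7472 = 0.946.

0.946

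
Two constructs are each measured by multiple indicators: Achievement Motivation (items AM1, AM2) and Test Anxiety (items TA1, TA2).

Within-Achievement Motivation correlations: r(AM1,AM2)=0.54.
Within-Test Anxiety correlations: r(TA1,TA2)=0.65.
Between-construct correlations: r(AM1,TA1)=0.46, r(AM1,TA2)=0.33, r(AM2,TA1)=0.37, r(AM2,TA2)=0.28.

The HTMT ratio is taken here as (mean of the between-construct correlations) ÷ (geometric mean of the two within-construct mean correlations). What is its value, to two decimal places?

Between-construct mean = 1.44/4 = 0.3600.
Mean within-AM = 0.54/1 = 0.5400; mean within-TA = 0.65/1 = 0.6500.
Geometric mean = √(0.5400 × 0.6500) = 0.5925.
HTMT = 0.3600 / 0.5925 = 0.61.

0.61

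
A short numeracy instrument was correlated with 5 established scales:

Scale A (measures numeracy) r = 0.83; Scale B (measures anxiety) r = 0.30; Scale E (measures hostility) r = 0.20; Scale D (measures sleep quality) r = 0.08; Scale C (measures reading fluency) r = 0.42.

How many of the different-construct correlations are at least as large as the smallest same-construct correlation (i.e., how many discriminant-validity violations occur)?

Convergent (same construct = numeracy): Scale A.
Smallest convergent = 0.83. Discriminant values: 0.30, 0.20, 0.08, 0.42; count ≥ 0.83 → 0.

0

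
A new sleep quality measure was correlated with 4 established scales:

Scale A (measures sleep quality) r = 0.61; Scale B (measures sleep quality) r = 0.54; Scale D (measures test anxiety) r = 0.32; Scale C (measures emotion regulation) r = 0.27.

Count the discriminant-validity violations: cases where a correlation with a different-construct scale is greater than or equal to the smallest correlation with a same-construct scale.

0

Convergent (same construct = sleep quality): Scale A, Scale B.
Smallest convergent = 0.54. Discriminant values: 0.32, 0.27; count ≥ 0.54 → 0.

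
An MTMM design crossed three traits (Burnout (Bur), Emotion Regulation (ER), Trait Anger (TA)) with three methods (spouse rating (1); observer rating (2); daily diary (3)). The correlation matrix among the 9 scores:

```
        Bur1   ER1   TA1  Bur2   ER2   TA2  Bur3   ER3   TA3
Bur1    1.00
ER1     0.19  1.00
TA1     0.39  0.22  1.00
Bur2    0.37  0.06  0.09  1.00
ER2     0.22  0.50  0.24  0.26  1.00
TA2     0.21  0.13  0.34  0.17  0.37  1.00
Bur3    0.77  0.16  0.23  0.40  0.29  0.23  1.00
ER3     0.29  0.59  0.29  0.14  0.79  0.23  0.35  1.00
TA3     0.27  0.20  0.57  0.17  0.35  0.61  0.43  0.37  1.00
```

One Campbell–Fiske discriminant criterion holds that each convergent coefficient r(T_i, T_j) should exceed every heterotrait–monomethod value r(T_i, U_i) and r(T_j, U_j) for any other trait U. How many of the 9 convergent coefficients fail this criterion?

3

Convergent coefficients and their comparison sets:
Bur (methods 1·2): 0.37 vs {0.19, 0.26, 0.39, 0.17} → fail.
Bur (methods 1·3): 0.77 vs {0.19, 0.35, 0.39, 0.43} → pass.
Bur (methods 2·3): 0.40 vs {0.26, 0.35, 0.17, 0.43} → fail.
ER (methods 1·2): 0.50 vs {0.19, 0.26, 0.22, 0.37} → pass.
ER (methods 1·3): 0.59 vs {0.19, 0.35, 0.22, 0.37} → pass.
ER (methods 2·3): 0.79 vs {0.26, 0.35, 0.37, 0.37} → pass.
TA (methods 1·2): 0.34 vs {0.39, 0.17, 0.22, 0.37} → fail.
TA (methods 1·3): 0.57 vs {0.39, 0.43, 0.22, 0.37} → pass.
TA (methods 2·3): 0.61 vs {0.17, 0.43, 0.37, 0.37} → pass.
3 of 9 fail.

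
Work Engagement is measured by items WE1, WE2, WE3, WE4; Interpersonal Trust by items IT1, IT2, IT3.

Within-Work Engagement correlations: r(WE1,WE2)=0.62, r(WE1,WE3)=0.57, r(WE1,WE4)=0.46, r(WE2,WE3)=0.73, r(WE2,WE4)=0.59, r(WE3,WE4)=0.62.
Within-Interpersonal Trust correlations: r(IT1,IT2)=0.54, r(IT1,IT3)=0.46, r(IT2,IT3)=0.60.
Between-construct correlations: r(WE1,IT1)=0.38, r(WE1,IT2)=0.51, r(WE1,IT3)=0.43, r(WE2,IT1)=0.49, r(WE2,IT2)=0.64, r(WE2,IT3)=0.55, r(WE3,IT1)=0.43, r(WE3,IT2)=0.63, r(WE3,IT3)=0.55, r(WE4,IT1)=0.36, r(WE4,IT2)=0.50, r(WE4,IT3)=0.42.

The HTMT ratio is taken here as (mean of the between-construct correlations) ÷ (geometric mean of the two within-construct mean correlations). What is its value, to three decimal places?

Between-construct mean = 5.89/12 = 0.4908.
Mean within-WE = 3.59/6 = 0.5983; mean within-IT = 1.60/3 = 0.5333.
Geometric mean = √(0.5983 × 0.5333) = 0.5649.
HTMT = 0.4908 / 0.5649 = 0.869.

0.869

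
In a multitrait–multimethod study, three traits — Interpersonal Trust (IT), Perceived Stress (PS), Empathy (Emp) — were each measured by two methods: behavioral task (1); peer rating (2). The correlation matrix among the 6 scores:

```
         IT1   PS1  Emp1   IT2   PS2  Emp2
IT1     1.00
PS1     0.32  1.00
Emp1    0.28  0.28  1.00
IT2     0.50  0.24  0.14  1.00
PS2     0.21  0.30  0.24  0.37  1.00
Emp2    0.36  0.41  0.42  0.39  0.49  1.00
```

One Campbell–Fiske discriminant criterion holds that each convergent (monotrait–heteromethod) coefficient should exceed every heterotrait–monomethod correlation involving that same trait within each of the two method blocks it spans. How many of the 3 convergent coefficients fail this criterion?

Convergent coefficients and their comparison sets:
IT (methods 1·2): 0.50 vs {0.32, 0.37, 0.28, 0.39} → pass.
PS (methods 1·2): 0.30 vs {0.32, 0.37, 0.28, 0.49} → fail.
Emp (methods 1·2): 0.42 vs {0.28, 0.39, 0.28, 0.49} → fail.
2 of 3 fail.

2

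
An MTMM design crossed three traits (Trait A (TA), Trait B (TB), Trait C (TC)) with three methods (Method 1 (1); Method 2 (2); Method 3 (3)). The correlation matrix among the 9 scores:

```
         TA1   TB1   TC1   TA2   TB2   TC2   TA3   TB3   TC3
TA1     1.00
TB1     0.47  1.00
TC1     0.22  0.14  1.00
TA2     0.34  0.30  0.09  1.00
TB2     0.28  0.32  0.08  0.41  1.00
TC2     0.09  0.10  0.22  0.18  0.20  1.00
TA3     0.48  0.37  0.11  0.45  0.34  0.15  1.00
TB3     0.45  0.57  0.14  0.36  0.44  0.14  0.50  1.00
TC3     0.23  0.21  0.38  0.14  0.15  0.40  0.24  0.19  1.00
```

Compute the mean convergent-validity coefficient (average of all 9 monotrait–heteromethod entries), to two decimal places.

Convergent values: 0.34, 0.48, 0.45, 0.32, 0.57, 0.44, 0.22, 0.38, 0.40; mean = 3.60/9 = 0.40.

0.40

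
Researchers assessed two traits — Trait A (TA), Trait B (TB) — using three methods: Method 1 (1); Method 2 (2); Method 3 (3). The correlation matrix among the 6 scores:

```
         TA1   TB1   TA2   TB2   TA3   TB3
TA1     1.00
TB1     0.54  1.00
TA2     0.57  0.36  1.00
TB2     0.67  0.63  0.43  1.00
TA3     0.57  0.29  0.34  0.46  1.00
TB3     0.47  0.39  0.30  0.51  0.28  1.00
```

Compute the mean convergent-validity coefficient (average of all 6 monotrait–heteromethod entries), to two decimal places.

Convergent values: 0.57, 0.57, 0.34, 0.63, 0.39, 0.51; mean = 3.01/6 = 0.50.

0.50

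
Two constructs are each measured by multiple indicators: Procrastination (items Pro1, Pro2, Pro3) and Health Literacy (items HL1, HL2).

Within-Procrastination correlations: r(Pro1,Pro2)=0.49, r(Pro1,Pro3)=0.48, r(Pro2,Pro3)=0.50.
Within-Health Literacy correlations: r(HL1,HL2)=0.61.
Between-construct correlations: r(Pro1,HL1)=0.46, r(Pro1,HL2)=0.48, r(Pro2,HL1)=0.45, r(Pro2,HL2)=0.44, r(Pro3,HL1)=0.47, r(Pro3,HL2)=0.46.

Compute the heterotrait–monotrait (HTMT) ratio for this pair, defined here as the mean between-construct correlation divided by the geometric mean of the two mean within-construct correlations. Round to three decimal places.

Mean between = 2.76/6 = 0.4600.
Mean within-Pro = 1.47/3 = 0.4900; mean within-HL = 0.61/1 = 0.6100.
Geometric mean = √(0.4900 × 0.6100) = 0.5467.
HTMT = 0.4600 / 0.5467 = 0.841.

0.841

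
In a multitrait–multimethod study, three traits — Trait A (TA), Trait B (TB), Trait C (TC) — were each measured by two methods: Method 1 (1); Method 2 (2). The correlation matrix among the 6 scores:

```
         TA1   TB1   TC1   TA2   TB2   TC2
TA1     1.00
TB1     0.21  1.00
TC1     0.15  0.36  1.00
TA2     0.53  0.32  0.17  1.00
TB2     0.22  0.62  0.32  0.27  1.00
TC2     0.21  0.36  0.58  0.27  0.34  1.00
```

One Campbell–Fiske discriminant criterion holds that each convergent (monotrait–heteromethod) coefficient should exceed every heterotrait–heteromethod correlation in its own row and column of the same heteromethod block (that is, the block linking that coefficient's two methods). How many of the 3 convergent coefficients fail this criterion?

Checking each validity diagonal entry against its comparison values:
TA (methods 1·2): 0.53 vs {0.22, 0.32, 0.21, 0.17} → pass.
TB (methods 1·2): 0.62 vs {0.32, 0.22, 0.36, 0.32} → pass.
TC (methods 1·2): 0.58 vs {0.17, 0.21, 0.32, 0.36} → pass.
0 of 3 fail.

0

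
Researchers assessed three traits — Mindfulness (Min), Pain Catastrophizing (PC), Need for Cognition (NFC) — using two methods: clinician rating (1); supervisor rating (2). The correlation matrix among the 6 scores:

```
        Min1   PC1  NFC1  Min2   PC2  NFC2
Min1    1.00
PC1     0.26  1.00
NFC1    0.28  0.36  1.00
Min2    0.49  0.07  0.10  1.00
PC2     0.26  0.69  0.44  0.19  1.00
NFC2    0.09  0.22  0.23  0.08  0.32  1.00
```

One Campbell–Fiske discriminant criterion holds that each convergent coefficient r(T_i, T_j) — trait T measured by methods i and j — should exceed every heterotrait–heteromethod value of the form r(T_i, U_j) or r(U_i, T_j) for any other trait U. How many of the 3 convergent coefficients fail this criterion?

Convergent coefficients and their comparison sets:
Min (methods 1·2): 0.49 vs {0.26, 0.07, 0.09, 0.10} → pass.
PC (methods 1·2): 0.69 vs {0.07, 0.26, 0.22, 0.44} → pass.
NFC (methods 1·2): 0.23 vs {0.10, 0.09, 0.44, 0.22} → fail.
1 of 3 fail.

1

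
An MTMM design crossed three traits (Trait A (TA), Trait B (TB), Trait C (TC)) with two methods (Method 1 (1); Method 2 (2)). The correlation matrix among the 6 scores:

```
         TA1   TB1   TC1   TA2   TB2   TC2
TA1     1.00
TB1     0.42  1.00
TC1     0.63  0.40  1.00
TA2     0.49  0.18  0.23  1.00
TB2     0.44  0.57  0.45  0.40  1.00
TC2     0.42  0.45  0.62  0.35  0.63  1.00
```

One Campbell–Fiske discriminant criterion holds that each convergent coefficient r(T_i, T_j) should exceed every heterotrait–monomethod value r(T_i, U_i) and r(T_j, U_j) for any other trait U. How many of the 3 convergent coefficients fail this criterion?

3

Each convergent coefficient versus the relevant comparison correlations:
TA (methods 1·2): 0.49 vs {0.42, 0.40, 0.63, 0.35} → fail.
TB (methods 1·2): 0.57 vs {0.42, 0.40, 0.40, 0.63} → fail.
TC (methods 1·2): 0.62 vs {0.63, 0.35, 0.40, 0.63} → fail.
3 of 3 fail.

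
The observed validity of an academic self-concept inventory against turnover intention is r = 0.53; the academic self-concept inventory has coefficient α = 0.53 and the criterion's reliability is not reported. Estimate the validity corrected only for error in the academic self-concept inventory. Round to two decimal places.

Single correction: r_c = r_obs / √r_xx = 0.53 / √0.53 = 0.53 / 0.7280 ≈ 0.73.

0.73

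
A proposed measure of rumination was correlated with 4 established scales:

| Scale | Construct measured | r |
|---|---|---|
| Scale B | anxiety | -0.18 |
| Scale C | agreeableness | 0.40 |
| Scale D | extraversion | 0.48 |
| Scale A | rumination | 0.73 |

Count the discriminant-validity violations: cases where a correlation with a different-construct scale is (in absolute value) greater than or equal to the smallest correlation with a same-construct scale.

0

Convergent (same construct = rumination): Scale A.
Smallest convergent = 0.73. Discriminant |r|: 0.18, 0.40, 0.48; count ≥ 0.73 → 0.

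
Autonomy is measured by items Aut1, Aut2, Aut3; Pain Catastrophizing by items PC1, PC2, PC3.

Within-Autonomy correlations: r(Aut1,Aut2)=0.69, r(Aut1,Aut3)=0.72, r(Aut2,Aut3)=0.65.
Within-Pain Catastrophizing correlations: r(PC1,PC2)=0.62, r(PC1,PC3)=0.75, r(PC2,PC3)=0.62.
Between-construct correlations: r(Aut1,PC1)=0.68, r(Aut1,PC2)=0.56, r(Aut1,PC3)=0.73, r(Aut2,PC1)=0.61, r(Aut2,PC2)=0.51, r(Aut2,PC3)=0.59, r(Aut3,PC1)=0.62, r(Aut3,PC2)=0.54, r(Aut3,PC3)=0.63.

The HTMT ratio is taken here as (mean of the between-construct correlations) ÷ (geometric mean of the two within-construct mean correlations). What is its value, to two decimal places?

Mean heterotrait r = 5.47/9 = 0.6078.
Mean within-Aut = 2.06/3 = 0.6867; mean within-PC = 1.99/3 = 0.6633.
Geometric mean = √(0.6867 × 0.6633) = 0.6749.
HTMT = 0.6078 / 0.6749 = 0.90.

0.90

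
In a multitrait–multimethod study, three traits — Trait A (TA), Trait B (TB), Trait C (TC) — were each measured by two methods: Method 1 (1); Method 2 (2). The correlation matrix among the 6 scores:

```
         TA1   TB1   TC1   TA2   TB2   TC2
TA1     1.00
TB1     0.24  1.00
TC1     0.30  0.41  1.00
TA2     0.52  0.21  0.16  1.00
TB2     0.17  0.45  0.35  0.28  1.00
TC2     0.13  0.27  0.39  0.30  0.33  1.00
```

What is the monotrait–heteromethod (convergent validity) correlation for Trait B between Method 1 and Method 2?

0.45

Same trait (TB), different methods: r(TB1, TB2) = 0.45.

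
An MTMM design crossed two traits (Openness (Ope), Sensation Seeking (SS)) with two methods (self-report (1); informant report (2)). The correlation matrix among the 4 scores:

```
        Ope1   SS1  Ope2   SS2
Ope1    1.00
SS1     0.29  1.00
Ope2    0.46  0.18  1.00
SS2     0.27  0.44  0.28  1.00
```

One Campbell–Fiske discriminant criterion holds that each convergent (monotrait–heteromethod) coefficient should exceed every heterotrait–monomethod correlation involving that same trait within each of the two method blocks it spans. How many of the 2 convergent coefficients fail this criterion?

0

Convergent coefficients and their comparison sets:
Ope (methods 1·2): 0.46 vs {0.29, 0.28} → pass.
SS (methods 1·2): 0.44 vs {0.29, 0.28} → pass.
0 of 2 fail.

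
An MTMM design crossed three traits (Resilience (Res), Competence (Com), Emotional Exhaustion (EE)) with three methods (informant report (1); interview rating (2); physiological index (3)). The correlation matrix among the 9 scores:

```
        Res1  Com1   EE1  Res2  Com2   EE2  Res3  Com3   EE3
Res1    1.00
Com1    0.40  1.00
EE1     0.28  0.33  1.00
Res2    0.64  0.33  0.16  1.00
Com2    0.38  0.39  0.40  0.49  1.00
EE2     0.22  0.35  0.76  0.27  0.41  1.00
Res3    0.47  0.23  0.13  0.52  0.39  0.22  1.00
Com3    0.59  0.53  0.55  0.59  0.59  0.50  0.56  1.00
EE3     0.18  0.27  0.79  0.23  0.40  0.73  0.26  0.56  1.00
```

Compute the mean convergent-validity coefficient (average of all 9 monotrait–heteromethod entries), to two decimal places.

Convergent values: 0.64, 0.47, 0.52, 0.39, 0.53, 0.59, 0.76, 0.79, 0.73; mean = 5.42/9 = 0.60.

0.60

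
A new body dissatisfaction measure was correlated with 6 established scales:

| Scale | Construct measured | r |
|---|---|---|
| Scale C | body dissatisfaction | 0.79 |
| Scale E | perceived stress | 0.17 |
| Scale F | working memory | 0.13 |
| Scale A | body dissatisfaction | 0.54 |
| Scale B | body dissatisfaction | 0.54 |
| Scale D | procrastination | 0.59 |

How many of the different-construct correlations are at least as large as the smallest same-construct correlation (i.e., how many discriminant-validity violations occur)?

Convergent (same construct = body dissatisfaction): Scale C, Scale A, Scale B.
Smallest convergent = 0.54. Discriminant values: 0.17, 0.13, 0.59; count ≥ 0.54 → 1.

1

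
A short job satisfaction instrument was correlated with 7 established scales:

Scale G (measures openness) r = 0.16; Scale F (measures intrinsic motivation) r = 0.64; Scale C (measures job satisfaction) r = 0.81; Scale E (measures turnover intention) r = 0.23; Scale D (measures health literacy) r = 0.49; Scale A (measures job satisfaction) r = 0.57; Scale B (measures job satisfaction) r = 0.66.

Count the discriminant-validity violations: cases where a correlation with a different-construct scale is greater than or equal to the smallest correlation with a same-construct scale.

1

Convergent (same construct = job satisfaction): Scale C, Scale A, Scale B.
Smallest convergent = 0.57. Discriminant values: 0.16, 0.64, 0.23, 0.49; count ≥ 0.57 → 1.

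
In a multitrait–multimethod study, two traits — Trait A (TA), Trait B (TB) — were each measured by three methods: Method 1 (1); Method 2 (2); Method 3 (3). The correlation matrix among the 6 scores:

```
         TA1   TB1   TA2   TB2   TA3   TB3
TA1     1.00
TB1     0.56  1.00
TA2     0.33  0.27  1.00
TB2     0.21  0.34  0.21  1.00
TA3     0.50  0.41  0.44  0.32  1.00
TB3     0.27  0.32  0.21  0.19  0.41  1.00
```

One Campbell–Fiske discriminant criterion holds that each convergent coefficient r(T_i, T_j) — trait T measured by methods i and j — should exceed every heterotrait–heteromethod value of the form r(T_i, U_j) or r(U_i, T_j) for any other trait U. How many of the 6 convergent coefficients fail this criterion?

Each convergent coefficient versus the relevant comparison correlations:
TA (methods 1·2): 0.33 vs {0.21, 0.27} → pass.
TA (methods 1·3): 0.50 vs {0.27, 0.41} → pass.
TA (methods 2·3): 0.44 vs {0.21, 0.32} → pass.
TB (methods 1·2): 0.34 vs {0.27, 0.21} → pass.
TB (methods 1·3): 0.32 vs {0.41, 0.27} → fail.
TB (methods 2·3): 0.19 vs {0.32, 0.21} → fail.
2 of 6 fail.

2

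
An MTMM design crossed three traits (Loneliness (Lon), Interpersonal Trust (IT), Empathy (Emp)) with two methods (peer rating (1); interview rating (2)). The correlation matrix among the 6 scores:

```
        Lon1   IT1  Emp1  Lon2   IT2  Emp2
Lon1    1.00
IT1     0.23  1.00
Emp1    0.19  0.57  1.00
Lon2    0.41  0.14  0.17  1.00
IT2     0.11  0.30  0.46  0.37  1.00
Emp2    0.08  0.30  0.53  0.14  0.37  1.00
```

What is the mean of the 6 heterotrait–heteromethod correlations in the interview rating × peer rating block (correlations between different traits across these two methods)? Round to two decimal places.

0.21

HTHM values (method 2 × method 1): 0.14, 0.17, 0.11, 0.46, 0.08, 0.30; mean = 1.26/6 = 0.21.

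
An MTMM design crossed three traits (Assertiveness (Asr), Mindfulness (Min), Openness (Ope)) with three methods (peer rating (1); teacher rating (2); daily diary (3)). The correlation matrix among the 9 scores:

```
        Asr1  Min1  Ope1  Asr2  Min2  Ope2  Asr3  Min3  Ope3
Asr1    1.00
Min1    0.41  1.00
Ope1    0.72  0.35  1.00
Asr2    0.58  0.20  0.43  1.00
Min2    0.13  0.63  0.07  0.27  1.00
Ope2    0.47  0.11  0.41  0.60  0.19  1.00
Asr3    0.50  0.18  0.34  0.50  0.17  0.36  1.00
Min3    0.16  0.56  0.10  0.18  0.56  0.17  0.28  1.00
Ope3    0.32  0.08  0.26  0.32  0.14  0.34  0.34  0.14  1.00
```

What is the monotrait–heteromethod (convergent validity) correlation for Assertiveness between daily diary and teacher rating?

Same trait (Asr), different methods: r(Asr3, Asr2) = 0.50.

0.50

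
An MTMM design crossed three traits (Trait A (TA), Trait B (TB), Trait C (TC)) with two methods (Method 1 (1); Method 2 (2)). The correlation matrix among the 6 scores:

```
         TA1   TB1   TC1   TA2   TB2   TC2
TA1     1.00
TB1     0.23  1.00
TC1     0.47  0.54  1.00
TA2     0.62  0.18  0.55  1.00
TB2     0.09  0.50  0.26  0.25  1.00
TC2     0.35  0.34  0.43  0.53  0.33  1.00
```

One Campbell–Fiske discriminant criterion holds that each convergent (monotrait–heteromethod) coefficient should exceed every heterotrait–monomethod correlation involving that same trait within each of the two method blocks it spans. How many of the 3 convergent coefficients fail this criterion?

2

Checking each validity diagonal entry against its comparison values:
TA (methods 1·2): 0.62 vs {0.23, 0.25, 0.47, 0.53} → pass.
TB (methods 1·2): 0.50 vs {0.23, 0.25, 0.54, 0.33} → fail.
TC (methods 1·2): 0.43 vs {0.47, 0.53, 0.54, 0.33} → fail.
2 of 3 fail.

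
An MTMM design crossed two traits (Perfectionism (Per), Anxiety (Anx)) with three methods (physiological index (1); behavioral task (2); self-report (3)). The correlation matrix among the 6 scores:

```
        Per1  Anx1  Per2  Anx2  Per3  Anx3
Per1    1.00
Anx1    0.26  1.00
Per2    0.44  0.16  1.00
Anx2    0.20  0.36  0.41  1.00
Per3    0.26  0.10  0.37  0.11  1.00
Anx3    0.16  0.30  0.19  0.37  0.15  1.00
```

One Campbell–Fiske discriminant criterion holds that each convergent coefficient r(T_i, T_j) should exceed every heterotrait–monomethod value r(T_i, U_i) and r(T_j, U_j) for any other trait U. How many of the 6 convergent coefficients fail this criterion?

4

Checking each validity diagonal entry against its comparison values:
Per (methods 1·2): 0.44 vs {0.26, 0.41} → pass.
Per (methods 1·3): 0.26 vs {0.26, 0.15} → fail.
Per (methods 2·3): 0.37 vs {0.41, 0.15} → fail.
Anx (methods 1·2): 0.36 vs {0.26, 0.41} → fail.
Anx (methods 1·3): 0.30 vs {0.26, 0.15} → pass.
Anx (methods 2·3): 0.37 vs {0.41, 0.15} → fail.
4 of 6 fail.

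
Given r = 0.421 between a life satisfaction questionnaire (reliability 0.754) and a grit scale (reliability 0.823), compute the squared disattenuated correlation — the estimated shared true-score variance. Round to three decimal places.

Disattenuated r = 0.421 / √(0.754 × 0.823) = 0.421 / 0.7877 = 0.5345.
Shared true-score variance = 0.5345² = 0.2857 ≈ 0.286.

0.286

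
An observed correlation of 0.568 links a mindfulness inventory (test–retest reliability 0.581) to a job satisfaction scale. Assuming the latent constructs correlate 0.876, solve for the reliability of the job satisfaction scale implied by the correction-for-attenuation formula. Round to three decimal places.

r_true = r_obs / √(r_xx · r_yy) ⇒ 0.876 = 0.568 / √(0.581 · r_yy).
√(0.581 · r_yy) = 0.568 / 0.876 = 0.6484; 0.581 · r_yy = 0.4204; r_yy = 0.4204 / 0.581 ≈ 0.724.

0.724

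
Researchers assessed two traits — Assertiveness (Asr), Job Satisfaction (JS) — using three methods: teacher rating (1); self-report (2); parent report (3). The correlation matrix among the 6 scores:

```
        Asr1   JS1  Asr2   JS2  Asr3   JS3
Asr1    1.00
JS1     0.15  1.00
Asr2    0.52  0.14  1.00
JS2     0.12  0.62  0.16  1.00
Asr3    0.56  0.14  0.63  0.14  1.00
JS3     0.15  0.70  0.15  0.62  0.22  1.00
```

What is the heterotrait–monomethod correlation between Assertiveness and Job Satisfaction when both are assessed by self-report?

0.16

Different traits, same method: r(Asr2, JS2) = 0.16.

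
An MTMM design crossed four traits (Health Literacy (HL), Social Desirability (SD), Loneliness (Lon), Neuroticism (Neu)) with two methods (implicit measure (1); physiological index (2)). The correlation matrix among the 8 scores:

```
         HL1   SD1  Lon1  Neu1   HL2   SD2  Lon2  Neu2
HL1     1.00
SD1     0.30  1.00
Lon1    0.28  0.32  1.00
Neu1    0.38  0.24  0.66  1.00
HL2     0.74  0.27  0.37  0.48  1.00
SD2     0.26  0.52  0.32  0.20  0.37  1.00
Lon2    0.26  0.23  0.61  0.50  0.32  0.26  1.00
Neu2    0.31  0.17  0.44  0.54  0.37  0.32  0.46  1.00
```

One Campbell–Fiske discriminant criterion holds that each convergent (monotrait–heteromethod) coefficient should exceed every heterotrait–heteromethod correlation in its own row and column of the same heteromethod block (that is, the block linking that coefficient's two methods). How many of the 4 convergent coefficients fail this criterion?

Each convergent coefficient versus the relevant comparison correlations:
HL (methods 1·2): 0.74 vs {0.26, 0.27, 0.26, 0.37, 0.31, 0.48} → pass.
SD (methods 1·2): 0.52 vs {0.27, 0.26, 0.23, 0.32, 0.17, 0.20} → pass.
Lon (methods 1·2): 0.61 vs {0.37, 0.26, 0.32, 0.23, 0.44, 0.50} → pass.
Neu (methods 1·2): 0.54 vs {0.48, 0.31, 0.20, 0.17, 0.50, 0.44} → pass.
0 of 4 fail.

0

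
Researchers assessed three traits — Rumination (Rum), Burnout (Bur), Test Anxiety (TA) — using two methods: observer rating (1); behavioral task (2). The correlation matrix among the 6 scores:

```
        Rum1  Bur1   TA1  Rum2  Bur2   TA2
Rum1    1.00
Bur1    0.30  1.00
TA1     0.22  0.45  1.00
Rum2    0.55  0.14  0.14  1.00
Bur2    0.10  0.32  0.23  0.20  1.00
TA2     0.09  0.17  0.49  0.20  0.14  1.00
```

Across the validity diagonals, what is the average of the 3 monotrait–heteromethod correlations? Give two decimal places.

0.45

Convergent values: 0.55, 0.32, 0.49; mean = 1.36/3 = 0.45.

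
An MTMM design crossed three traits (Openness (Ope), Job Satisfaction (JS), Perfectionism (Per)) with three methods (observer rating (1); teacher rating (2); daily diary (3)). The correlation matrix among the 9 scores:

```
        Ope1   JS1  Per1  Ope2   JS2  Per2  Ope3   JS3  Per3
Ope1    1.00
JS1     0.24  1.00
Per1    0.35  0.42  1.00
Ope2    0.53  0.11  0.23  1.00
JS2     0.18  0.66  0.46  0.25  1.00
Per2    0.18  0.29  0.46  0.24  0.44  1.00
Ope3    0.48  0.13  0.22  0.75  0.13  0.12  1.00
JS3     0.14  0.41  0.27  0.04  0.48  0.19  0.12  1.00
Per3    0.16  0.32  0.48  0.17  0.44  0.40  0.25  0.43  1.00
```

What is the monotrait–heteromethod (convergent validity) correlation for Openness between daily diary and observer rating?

Same trait (Ope), different methods: r(Ope3, Ope1) = 0.48.

0.48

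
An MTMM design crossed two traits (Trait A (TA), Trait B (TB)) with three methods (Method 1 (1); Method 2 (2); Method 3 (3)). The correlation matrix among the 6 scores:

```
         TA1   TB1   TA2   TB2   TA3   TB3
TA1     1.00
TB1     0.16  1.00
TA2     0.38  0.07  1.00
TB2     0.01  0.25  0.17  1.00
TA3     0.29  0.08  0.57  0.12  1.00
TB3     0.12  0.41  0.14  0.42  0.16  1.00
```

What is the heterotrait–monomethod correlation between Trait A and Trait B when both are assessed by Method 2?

0.17

Different traits, same method: r(TA2, TB2) = 0.17.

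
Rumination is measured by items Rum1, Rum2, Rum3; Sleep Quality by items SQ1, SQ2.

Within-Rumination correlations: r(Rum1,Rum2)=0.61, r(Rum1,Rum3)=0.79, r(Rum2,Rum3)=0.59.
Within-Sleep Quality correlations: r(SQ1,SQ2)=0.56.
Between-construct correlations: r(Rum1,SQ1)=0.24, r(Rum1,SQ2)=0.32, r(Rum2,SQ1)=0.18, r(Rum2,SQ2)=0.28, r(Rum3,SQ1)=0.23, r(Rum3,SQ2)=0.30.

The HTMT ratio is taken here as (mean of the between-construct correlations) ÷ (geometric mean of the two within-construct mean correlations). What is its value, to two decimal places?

0.42

Between-construct mean = 1.55/6 = 0.2583.
Mean within-Rum = 1.99/3 = 0.6633; mean within-SQ = 0.56/1 = 0.5600.
Geometric mean = √(0.6633 × 0.5600) = 0.6095.
HTMT = 0.2583 / 0.6095 = 0.42.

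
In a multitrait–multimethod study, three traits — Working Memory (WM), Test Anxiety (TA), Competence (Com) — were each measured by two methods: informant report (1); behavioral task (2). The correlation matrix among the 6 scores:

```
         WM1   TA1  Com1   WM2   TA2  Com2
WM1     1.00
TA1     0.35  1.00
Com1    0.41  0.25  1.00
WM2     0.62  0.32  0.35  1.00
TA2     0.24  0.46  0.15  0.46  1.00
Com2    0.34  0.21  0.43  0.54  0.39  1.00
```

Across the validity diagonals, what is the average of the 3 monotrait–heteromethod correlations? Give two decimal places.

Convergent values: 0.62, 0.46, 0.43; mean = 1.51/3 = 0.50.

0.50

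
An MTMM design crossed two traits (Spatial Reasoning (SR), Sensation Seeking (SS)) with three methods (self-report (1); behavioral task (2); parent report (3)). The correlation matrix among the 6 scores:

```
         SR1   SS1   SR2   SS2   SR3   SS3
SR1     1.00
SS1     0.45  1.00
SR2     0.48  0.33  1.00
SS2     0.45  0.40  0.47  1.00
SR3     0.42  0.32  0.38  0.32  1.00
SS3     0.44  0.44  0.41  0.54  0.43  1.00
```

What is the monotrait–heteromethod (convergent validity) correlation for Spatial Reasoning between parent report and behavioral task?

0.38

Same trait (SR), different methods: r(SR3, SR2) = 0.38.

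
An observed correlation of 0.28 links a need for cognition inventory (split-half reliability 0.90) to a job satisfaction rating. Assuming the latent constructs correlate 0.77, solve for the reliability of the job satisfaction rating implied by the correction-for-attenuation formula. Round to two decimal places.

r_true = r_obs / √(r_xx · r_yy) ⇒ 0.77 = 0.28 / √(0.90 · r_yy).
√(0.90 · r_yy) = 0.28 / 0.77 = 0.3636; 0.90 · r_yy = 0.1322; r_yy = 0.1322 / 0.90 ≈ 0.15.

0.15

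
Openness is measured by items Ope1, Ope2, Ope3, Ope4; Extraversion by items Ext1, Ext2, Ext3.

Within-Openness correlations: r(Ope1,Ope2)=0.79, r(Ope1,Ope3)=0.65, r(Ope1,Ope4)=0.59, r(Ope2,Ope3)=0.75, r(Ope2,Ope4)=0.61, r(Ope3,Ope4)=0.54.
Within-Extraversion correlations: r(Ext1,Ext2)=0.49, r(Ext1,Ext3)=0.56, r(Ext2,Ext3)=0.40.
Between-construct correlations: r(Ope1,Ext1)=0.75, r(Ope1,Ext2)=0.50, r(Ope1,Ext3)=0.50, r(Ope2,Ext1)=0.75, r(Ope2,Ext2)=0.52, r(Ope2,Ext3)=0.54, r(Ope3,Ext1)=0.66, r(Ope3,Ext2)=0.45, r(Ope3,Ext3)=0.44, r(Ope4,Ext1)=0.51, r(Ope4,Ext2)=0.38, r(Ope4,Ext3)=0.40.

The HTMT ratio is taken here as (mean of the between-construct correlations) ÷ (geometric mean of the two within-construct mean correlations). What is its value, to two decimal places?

0.95

Between-construct mean = 6.40/12 = 0.5333.
Mean within-Ope = 3.93/6 = 0.6550; mean within-Ext = 1.45/3 = 0.4833.
Geometric mean = √(0.6550 × 0.4833) = 0.5626.
HTMT = 0.5333 / 0.5626 = 0.95.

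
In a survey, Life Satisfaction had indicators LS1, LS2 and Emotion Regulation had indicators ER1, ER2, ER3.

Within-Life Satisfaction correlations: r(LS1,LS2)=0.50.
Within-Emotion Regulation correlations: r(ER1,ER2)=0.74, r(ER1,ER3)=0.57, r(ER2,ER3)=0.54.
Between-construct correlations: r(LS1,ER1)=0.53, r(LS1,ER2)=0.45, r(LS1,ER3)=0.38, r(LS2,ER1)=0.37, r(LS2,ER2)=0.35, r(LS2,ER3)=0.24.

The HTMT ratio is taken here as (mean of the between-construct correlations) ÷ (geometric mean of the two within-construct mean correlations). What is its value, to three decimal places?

Between-construct mean = 2.32/6 = 0.3867.
Mean within-LS = 0.50/1 = 0.5000; mean within-ER = 1.85/3 = 0.6167.
Geometric mean = √(0.5000 × 0.6167) = 0.5553.
HTMT = 0.3867 / 0.5553 = 0.696.

0.696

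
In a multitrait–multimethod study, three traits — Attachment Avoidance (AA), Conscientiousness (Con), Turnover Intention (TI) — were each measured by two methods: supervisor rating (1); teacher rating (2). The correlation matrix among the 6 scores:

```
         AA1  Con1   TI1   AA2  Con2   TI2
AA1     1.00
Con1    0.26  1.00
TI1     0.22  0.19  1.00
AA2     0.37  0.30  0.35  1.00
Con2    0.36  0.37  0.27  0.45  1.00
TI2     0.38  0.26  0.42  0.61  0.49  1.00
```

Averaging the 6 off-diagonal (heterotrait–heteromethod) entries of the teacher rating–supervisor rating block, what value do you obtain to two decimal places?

0.32

HTHM values (method 2 × method 1): 0.30, 0.35, 0.36, 0.27, 0.38, 0.26; mean = 1.92/6 = 0.32.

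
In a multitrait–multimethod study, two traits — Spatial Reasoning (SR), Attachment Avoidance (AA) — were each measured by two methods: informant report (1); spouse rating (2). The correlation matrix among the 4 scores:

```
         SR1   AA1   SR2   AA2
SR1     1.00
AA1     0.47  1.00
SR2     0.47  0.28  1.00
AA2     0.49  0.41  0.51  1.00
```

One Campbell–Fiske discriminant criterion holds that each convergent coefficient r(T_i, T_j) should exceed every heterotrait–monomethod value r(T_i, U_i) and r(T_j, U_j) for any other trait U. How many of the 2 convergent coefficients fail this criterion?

Convergent coefficients and their comparison sets:
SR (methods 1·2): 0.47 vs {0.47, 0.51} → fail.
AA (methods 1·2): 0.41 vs {0.47, 0.51} → fail.
2 of 2 fail.

2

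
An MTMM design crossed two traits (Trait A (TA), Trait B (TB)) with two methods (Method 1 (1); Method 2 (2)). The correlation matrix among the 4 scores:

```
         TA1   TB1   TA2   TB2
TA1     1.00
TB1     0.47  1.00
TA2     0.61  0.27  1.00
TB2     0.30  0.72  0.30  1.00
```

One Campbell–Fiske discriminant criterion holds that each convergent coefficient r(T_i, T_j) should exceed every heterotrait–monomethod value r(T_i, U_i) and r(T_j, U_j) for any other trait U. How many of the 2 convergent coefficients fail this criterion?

0

Checking each validity diagonal entry against its comparison values:
TA (methods 1·2): 0.61 vs {0.47, 0.30} → pass.
TB (methods 1·2): 0.72 vs {0.47, 0.30} → pass.
0 of 2 fail.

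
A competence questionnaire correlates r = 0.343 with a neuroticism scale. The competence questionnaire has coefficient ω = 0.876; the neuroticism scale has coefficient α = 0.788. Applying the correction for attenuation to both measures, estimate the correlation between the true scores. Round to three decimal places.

r_true = r_obs / √(r_xx · r_yy) = 0.343 / √(0.876 × 0.788) = 0.343 / √0.690288 = 0.343 / 0.8308 ≈ 0.413.

0.413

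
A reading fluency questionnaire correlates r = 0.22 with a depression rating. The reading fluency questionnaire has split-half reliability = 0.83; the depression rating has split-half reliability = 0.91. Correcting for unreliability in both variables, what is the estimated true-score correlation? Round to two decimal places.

0.25

r_true = r_obs / √(r_xx · r_yy) = 0.22 / √(0.83 × 0.91) = 0.22 / √0.7553 = 0.22 / 0.8691 ≈ 0.25.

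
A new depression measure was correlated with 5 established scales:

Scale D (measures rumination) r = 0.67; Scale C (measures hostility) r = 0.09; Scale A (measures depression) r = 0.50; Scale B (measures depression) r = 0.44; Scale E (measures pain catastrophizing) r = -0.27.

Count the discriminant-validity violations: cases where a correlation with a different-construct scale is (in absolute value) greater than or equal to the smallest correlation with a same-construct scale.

1

Convergent (same construct = depression): Scale A, Scale B.
Smallest convergent = 0.44. Discriminant |r|: 0.67, 0.09, 0.27; count ≥ 0.44 → 1.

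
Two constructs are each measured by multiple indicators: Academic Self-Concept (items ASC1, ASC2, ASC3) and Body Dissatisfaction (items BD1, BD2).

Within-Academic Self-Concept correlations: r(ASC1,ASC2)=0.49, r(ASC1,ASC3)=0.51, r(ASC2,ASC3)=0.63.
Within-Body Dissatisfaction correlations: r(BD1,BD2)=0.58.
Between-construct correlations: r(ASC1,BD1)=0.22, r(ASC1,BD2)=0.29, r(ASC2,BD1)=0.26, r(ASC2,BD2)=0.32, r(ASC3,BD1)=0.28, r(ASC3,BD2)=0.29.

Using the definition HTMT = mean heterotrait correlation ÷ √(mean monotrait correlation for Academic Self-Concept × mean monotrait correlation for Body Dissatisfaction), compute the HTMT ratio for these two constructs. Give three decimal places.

Between-construct mean = 1.66/6 = 0.2767.
Mean within-ASC = 1.63/3 = 0.5433; mean within-BD = 0.58/1 = 0.5800.
Geometric mean = √(0.5433 × 0.5800) = 0.5614.
HTMT = 0.2767 / 0.5614 = 0.493.

0.493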